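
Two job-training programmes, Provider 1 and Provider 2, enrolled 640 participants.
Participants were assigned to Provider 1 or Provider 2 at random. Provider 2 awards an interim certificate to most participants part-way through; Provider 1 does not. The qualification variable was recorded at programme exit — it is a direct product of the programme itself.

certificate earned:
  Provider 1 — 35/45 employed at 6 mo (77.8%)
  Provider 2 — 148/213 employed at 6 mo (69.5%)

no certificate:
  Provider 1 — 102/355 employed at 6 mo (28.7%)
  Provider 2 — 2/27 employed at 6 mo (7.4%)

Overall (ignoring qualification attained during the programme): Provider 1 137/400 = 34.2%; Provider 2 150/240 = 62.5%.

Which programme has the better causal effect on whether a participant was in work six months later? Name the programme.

Provider 2

Within every qualification attained during the programme level Provider 1 has the higher rate, yet pooled Provider 2 does — Simpson's reversal.
Qualification attained during the programme is downstream of the programme. One should not condition on a consequence of treatment, so the overall rates are the right comparison.
Pooled: Provider 1 34.2% vs Provider 2 62.5%; Provider 2 is higher overall.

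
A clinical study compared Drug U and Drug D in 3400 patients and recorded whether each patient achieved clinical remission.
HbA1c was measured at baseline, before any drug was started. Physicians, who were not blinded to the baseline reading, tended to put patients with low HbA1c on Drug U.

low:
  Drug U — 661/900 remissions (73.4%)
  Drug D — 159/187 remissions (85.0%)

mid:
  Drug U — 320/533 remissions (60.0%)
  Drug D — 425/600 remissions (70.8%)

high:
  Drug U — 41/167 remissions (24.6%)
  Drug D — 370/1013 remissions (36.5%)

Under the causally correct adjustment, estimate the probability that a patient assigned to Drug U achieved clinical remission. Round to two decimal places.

0.52

HbA1c is set before the drug has any effect — it is not caused by the drug — and it independently drives the outcome. That makes it a confounder, so the causal comparison is within HbA1c levels.
Standardising Drug U to the population HbA1c mix: 0.320·661/900 + 0.333·320/533 + 0.347·41/167 = 0.520.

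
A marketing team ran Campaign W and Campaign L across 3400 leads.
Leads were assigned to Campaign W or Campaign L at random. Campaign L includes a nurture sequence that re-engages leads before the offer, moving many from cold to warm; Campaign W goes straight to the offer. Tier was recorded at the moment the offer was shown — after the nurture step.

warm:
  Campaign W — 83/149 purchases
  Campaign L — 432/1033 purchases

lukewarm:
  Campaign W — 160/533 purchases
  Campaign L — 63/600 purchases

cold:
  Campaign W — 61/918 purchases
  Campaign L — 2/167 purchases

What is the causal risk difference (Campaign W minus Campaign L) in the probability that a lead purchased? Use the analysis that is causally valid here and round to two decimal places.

-0.09

Engagement tier here is a post-treatment variable shaped by the campaign; conditioning on it would introduce bias rather than remove it. The overall comparison is the causal one.
The causal difference is the pooled difference: 0.190 − 0.276 = -0.086.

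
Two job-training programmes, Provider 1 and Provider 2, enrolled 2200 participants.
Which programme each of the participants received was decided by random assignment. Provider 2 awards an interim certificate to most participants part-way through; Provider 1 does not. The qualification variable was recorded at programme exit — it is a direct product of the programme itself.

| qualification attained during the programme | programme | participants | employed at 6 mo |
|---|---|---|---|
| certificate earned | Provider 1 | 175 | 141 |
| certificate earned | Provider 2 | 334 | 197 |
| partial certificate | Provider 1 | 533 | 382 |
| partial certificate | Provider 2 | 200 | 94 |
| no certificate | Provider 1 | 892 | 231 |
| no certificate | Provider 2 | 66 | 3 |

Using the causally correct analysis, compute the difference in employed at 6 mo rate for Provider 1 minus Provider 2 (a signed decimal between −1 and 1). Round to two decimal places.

Because the programme influences qualification attained during the programme, qualification attained during the programme is a post-treatment mediator, not a confounder. Stratifying on it would bias the estimate; the causal effect is the crude pooled difference.
The causal difference is the pooled difference: 0.471 − 0.490 = -0.019.

-0.02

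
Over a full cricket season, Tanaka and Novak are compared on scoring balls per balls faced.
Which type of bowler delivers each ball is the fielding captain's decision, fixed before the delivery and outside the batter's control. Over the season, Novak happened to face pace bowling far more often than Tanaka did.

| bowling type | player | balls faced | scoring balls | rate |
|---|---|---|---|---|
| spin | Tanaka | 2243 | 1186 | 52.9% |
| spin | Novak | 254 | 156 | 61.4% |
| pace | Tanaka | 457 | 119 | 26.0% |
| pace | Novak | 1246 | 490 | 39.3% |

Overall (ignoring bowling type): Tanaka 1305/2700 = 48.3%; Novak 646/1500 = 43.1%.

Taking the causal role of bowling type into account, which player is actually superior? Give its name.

Novak

Here bowling type is a common cause — it drives both which player a case falls under and the outcome. The crude comparison mixes populations; the stratum-specific rates are the causally relevant ones.
Within each level — spin: 52.9% vs 61.4%; pace: 26.0% vs 39.3% — Novak is higher every time.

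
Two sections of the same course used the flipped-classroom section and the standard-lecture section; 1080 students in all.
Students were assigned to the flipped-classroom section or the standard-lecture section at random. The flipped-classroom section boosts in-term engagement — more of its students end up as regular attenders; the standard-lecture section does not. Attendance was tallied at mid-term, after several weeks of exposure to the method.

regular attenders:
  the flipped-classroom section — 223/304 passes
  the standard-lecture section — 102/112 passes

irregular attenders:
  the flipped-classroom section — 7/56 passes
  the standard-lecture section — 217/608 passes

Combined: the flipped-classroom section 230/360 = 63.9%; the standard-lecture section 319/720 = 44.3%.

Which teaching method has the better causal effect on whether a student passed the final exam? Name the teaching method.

Stratifying would compare teaching methods among students the teaching methods themselves sorted into mid-term attendance groups — a form of selection on an intermediate. The unconditioned pooled rates give the total causal effect.
Pooled: the flipped-classroom section 63.9% vs the standard-lecture section 44.3%; the flipped-classroom section is higher overall.

the flipped-classroom section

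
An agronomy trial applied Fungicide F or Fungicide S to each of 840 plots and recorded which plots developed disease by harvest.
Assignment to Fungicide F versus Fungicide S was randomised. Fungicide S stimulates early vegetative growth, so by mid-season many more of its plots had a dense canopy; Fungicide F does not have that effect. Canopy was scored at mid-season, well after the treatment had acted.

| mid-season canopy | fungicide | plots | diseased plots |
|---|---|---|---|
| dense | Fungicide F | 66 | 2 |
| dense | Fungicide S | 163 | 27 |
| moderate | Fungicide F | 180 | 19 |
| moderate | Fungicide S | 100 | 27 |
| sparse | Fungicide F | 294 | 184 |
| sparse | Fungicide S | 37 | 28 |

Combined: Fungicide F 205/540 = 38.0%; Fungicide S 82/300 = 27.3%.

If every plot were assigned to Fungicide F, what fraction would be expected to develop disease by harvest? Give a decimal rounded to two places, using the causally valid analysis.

0.38

Mid-season canopy is downstream of the fungicide. One should not condition on a consequence of treatment, so the overall rates are the right comparison.
So P(outcome | do(Fungicide F)) is just the pooled rate for Fungicide F: 205/540 = 0.380.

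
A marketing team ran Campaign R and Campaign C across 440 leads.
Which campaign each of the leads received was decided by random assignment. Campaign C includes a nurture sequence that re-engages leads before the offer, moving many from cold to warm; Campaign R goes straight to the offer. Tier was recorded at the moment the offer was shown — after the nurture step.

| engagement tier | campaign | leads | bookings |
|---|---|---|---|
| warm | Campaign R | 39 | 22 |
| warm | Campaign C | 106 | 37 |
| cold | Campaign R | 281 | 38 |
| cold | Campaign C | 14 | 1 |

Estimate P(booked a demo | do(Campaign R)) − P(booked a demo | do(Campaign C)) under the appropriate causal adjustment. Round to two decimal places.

Stratifying would compare campaigns among leads the campaigns themselves sorted into engagement tier groups — a form of selection on an intermediate. The unconditioned pooled rates give the total causal effect.
The causal difference is the pooled difference: 0.188 − 0.317 = -0.129.

-0.13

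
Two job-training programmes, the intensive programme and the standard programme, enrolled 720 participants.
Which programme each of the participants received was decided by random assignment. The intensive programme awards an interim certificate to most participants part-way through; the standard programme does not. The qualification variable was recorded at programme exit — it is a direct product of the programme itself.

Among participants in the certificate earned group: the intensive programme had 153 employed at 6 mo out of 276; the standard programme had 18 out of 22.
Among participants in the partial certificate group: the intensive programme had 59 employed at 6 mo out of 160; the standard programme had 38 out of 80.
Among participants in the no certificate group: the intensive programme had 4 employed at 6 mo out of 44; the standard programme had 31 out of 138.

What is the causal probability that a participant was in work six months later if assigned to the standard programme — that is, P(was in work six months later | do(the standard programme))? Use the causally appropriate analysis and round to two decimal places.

0.36

The qualification attained during the programme-specific comparison favours the standard programme throughout, but the pooled figures favour the intensive programme. The question is whether to condition on qualification attained during the programme.
Qualification attained during the programme lies on the pathway programme → qualification attained during the programme → outcome, so adjusting for it blocks the indirect effect. For the total causal effect of programme, use the unadjusted pooled rates.
So P(outcome | do(the standard programme)) is just the pooled rate for the standard programme: 87/240 = 0.362.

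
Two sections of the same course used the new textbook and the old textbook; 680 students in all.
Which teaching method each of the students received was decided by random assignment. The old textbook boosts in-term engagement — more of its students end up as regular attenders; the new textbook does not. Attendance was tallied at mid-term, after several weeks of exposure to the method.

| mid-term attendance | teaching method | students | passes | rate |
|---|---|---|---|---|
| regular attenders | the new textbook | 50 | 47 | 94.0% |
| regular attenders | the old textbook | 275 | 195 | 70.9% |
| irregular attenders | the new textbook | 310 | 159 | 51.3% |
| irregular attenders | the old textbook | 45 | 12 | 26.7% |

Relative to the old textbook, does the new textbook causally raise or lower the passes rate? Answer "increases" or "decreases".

Because the teaching method influences mid-term attendance, mid-term attendance is a post-treatment mediator, not a confounder. Stratifying on it would bias the estimate; the causal effect is the crude pooled difference.
Pooled: the new textbook 57.2% vs the old textbook 64.7%; the old textbook is higher overall.

decreases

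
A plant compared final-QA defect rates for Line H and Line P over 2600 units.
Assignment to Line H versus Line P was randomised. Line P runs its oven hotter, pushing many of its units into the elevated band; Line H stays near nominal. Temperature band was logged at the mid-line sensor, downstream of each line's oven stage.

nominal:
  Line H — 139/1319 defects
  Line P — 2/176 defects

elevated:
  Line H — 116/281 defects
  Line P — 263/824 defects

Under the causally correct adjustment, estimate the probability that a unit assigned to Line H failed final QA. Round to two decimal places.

The stratified and pooled comparisons disagree (Line P wins within each in-process temperature band; Line H wins overall), so the answer turns on the causal role of in-process temperature band.
The distribution of in-process temperature band is itself part of what the line does — it is an intermediate outcome. Holding it fixed would remove that part of the effect; the total effect is the pooled difference.
So P(outcome | do(Line H)) is just the pooled rate for Line H: 255/1600 = 0.159.

0.16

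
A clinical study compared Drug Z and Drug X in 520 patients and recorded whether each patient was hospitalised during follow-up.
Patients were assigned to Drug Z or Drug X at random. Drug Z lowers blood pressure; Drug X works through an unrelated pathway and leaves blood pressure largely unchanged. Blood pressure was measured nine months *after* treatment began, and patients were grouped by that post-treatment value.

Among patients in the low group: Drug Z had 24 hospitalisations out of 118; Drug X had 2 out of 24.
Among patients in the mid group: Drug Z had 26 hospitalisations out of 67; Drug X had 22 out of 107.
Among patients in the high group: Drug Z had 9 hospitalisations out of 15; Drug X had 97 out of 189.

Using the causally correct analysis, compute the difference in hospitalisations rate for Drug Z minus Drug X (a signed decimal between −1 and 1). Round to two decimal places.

-0.08

Blood pressure is recorded after the drug and is itself shifted by it — it sits on the causal path from drug to outcome. Conditioning on a mediator would strip out part of the effect we want; the pooled comparison gives the total causal effect.
The causal difference is the pooled difference: 0.295 − 0.378 = -0.083.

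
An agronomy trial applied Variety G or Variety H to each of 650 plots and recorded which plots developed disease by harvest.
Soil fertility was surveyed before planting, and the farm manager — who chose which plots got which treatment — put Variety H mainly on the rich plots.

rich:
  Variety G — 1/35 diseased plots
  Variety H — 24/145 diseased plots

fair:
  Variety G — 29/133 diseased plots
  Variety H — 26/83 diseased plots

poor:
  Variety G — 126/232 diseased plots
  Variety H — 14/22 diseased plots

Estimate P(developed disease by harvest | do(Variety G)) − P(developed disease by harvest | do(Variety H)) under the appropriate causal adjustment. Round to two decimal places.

Nothing the variety does changes soil fertility; the imbalance is an allocation artefact. With soil fertility also predicting the outcome, the pooled figure is confounded, and the within-stratum comparison is the causal one.
Adjusting over the population distribution of soil fertility: 0.277·(0.029−0.166) + 0.332·(0.218−0.313) + 0.391·(0.543−0.636) = -0.106.

-0.11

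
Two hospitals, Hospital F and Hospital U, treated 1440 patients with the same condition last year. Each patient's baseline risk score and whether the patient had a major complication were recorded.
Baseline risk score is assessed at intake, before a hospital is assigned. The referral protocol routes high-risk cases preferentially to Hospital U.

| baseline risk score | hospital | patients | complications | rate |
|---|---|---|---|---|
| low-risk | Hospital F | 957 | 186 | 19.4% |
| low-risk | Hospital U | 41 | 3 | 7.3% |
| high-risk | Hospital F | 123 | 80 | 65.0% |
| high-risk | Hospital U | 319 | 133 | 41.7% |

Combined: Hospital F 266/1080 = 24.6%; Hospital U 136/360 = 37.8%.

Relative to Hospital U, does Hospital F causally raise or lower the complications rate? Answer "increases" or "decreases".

Baseline risk score differs across hospitals for reasons unrelated to any effect of the hospital itself, and it separately predicts the outcome — a classic confounder. We must compare within baseline risk score levels.
Within each level — low-risk: 19.4% vs 7.3%; high-risk: 65.0% vs 41.7% — Hospital U is lower every time.

increases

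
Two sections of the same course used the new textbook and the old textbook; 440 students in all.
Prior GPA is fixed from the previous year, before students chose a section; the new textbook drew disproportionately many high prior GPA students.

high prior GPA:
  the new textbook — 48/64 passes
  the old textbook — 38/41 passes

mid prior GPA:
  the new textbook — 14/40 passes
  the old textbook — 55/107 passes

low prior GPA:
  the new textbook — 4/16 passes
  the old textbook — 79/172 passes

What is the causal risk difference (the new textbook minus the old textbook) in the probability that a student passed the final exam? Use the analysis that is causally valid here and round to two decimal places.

The prior GPA band-specific comparison favours the old textbook throughout, but the pooled figures favour the new textbook. The question is whether to condition on prior GPA band.
Prior GPA band is set before the teaching method has any effect — it is not caused by the teaching method — and it independently drives the outcome. That makes it a confounder, so the causal comparison is within prior GPA band levels.
Adjusting over the population distribution of prior GPA band: 0.239·(0.750−0.927) + 0.334·(0.350−0.514) + 0.427·(0.250−0.459) = -0.186.

-0.19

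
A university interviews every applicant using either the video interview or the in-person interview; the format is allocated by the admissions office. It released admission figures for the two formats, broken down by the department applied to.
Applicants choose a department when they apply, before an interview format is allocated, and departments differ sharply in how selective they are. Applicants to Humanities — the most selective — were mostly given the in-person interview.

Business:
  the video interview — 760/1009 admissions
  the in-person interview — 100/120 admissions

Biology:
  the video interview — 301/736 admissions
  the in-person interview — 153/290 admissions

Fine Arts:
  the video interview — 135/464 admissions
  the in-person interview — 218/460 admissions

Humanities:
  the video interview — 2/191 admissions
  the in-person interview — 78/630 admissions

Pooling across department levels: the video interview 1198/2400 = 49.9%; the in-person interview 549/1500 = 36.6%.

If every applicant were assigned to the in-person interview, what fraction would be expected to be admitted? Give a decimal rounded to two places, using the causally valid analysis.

0.52

Since department is a pre-existing factor (not a product of the interview format) and it affects the outcome on its own, it is a confounder. The stratified rates, not the pooled rate, identify the causal effect.
Standardising the in-person interview to the population department mix: 0.289·100/120 + 0.263·153/290 + 0.237·218/460 + 0.211·78/630 = 0.518.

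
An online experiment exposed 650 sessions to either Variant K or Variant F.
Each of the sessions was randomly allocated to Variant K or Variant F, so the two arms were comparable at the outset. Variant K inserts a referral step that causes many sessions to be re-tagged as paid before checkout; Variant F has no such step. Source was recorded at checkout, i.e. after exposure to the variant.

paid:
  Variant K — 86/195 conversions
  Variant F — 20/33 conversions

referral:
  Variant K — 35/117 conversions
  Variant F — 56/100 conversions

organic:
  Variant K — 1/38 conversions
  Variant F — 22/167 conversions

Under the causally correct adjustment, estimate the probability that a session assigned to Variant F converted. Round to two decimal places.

0.33

Within every traffic source level Variant F has the higher rate, yet pooled Variant K does — Simpson's reversal.
Traffic source is downstream of the variant. One should not condition on a consequence of treatment, so the overall rates are the right comparison.
So P(outcome | do(Variant F)) is just the pooled rate for Variant F: 98/300 = 0.327.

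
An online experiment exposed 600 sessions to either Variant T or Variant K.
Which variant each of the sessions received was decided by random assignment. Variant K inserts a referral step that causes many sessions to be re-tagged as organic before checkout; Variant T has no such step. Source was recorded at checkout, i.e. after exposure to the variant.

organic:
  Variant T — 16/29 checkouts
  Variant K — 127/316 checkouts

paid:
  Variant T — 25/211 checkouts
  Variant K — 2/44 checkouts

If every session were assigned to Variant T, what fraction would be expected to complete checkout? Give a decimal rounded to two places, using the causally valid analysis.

0.17

Traffic source is recorded after the variant and is itself shifted by it — it sits on the causal path from variant to outcome. Conditioning on a mediator would strip out part of the effect we want; the pooled comparison gives the total causal effect.
So P(outcome | do(Variant T)) is just the pooled rate for Variant T: 41/240 = 0.171.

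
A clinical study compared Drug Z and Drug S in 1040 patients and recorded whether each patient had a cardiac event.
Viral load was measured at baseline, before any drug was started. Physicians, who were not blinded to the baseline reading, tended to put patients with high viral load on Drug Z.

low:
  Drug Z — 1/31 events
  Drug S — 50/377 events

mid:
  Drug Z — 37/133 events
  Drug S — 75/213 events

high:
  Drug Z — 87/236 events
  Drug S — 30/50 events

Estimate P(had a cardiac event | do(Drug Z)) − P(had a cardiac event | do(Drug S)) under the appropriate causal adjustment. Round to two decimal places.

The viral load-specific comparison favours Drug Z throughout, but the pooled figures favour Drug S. The question is whether to condition on viral load.
Viral load satisfies the back-door criterion: it is not a descendant of the drug, and it blocks the spurious path from drug to outcome. Adjusting for it (i.e., using the within-viral load rates) gives the causal effect.
Adjusting over the population distribution of viral load: 0.392·(0.032−0.133) + 0.333·(0.278−0.352) + 0.275·(0.369−0.600) = -0.128.

-0.13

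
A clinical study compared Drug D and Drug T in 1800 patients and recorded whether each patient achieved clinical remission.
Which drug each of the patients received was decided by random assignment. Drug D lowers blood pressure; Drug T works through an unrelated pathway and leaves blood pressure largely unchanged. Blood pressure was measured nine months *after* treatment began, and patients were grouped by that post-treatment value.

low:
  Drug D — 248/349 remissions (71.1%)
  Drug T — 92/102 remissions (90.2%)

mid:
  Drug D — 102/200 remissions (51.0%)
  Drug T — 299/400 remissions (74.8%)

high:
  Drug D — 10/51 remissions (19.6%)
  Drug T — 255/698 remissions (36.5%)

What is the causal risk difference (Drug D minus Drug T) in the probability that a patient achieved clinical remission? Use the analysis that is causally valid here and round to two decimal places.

The distribution of blood pressure is itself part of what the drug does — it is an intermediate outcome. Holding it fixed would remove that part of the effect; the total effect is the pooled difference.
The causal difference is the pooled difference: 0.600 − 0.538 = +0.062.

+0.06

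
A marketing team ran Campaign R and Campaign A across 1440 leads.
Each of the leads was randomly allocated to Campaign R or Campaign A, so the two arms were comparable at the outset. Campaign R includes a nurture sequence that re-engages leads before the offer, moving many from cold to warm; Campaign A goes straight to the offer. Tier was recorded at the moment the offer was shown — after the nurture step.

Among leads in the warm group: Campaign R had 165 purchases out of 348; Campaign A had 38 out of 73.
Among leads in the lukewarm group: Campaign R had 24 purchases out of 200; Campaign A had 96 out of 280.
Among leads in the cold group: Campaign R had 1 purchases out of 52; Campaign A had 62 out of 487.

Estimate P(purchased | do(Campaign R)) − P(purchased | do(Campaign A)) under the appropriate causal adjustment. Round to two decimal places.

The distribution of engagement tier is itself part of what the campaign does — it is an intermediate outcome. Holding it fixed would remove that part of the effect; the total effect is the pooled difference.
The causal difference is the pooled difference: 0.317 − 0.233 = +0.083.

+0.08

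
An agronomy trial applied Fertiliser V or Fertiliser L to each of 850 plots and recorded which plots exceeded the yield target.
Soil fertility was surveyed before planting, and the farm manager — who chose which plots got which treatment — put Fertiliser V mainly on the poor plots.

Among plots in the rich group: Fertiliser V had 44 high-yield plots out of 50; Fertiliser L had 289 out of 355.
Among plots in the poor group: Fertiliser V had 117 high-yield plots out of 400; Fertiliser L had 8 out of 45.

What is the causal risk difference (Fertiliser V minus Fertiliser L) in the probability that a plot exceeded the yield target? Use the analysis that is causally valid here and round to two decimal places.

+0.09

The stratified and pooled comparisons disagree (Fertiliser V wins within each soil fertility; Fertiliser L wins overall), so the answer turns on the causal role of soil fertility.
Since soil fertility is a pre-existing factor (not a product of the fertiliser) and it affects the outcome on its own, it is a confounder. The stratified rates, not the pooled rate, identify the causal effect.
Adjusting over the population distribution of soil fertility: 0.476·(0.880−0.814) + 0.524·(0.292−0.178) = +0.091.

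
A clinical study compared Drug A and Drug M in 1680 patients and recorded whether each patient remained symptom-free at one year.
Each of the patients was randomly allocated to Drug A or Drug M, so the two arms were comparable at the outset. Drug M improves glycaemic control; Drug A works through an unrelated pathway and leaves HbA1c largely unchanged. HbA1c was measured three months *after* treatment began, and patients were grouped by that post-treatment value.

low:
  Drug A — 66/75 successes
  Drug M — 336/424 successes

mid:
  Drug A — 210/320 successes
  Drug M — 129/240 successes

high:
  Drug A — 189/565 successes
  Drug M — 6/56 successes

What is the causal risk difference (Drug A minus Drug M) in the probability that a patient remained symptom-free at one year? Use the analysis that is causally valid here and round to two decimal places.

The HbA1c-specific comparison favours Drug A throughout, but the pooled figures favour Drug M. The question is whether to condition on HbA1c.
HbA1c is recorded after the drug and is itself shifted by it — it sits on the causal path from drug to outcome. Conditioning on a mediator would strip out part of the effect we want; the pooled comparison gives the total causal effect.
The causal difference is the pooled difference: 0.484 − 0.654 = -0.170.

-0.17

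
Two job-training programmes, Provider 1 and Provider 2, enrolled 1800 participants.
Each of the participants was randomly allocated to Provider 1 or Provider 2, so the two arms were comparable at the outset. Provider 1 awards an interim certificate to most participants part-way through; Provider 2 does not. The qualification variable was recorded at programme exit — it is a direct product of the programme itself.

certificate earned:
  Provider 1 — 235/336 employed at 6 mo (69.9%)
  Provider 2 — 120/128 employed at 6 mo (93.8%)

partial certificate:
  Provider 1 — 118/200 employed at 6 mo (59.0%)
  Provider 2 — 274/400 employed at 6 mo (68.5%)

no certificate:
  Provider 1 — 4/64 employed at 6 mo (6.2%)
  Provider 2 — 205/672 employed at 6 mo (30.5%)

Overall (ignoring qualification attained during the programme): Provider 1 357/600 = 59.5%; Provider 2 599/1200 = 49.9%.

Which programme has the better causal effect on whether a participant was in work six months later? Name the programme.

Qualification attained during the programme is downstream of the programme. One should not condition on a consequence of treatment, so the overall rates are the right comparison.
Pooled: Provider 1 59.5% vs Provider 2 49.9%; Provider 1 is higher overall.

Provider 1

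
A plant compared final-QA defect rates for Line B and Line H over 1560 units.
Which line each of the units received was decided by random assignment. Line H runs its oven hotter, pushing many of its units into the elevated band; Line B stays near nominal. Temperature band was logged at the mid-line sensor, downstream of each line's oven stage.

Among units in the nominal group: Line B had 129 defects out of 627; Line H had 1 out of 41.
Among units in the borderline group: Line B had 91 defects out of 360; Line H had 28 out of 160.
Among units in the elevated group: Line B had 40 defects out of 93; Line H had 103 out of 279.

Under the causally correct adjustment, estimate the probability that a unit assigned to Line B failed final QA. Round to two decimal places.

0.24

Within every in-process temperature band level Line H has the lower rate, yet pooled Line B does — Simpson's reversal.
In-process temperature band lies on the pathway line → in-process temperature band → outcome, so adjusting for it blocks the indirect effect. For the total causal effect of line, use the unadjusted pooled rates.
So P(outcome | do(Line B)) is just the pooled rate for Line B: 260/1080 = 0.241.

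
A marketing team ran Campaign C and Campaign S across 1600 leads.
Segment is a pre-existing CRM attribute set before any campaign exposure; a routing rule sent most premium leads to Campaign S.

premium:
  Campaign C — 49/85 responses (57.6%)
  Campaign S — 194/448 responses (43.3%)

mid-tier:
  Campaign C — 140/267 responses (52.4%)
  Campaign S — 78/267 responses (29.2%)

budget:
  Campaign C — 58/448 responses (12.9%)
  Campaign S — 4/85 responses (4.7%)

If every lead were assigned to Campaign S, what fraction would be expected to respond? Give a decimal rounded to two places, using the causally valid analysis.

The stratified and pooled comparisons disagree (Campaign C wins within each customer segment; Campaign S wins overall), so the answer turns on the causal role of customer segment.
Customer segment differs across campaigns for reasons unrelated to any effect of the campaign itself, and it separately predicts the outcome — a classic confounder. We must compare within customer segment levels.
Standardising Campaign S to the population customer segment mix: 0.333·194/448 + 0.334·78/267 + 0.333·4/85 = 0.257.

0.26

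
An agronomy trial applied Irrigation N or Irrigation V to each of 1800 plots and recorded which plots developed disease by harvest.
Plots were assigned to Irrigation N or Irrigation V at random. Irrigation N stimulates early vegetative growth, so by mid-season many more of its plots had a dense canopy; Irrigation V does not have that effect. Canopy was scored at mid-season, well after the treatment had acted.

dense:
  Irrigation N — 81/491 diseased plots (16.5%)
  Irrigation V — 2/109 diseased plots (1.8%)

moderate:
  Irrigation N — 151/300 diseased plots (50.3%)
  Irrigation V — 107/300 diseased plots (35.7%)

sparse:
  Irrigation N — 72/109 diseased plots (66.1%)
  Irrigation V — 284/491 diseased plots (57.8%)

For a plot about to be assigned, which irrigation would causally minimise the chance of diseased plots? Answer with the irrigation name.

Irrigation N

Within every mid-season canopy level Irrigation V has the lower rate, yet pooled Irrigation N does — Simpson's reversal.
The distribution of mid-season canopy is itself part of what the irrigation does — it is an intermediate outcome. Holding it fixed would remove that part of the effect; the total effect is the pooled difference.
Pooled: Irrigation N 33.8% vs Irrigation V 43.7%; Irrigation N is lower overall.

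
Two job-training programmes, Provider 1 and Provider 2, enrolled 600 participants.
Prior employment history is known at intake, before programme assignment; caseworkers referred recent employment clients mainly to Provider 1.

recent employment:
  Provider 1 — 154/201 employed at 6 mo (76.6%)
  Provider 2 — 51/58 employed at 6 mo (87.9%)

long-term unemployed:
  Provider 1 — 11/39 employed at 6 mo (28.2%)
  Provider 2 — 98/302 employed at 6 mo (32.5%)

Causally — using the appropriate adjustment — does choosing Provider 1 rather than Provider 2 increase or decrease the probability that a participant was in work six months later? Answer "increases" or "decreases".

decreases

Prior employment history satisfies the back-door criterion: it is not a descendant of the programme, and it blocks the spurious path from programme to outcome. Adjusting for it (i.e., using the within-prior employment history rates) gives the causal effect.
Within each level — recent employment: 76.6% vs 87.9%; long-term unemployed: 28.2% vs 32.5% — Provider 2 is higher every time.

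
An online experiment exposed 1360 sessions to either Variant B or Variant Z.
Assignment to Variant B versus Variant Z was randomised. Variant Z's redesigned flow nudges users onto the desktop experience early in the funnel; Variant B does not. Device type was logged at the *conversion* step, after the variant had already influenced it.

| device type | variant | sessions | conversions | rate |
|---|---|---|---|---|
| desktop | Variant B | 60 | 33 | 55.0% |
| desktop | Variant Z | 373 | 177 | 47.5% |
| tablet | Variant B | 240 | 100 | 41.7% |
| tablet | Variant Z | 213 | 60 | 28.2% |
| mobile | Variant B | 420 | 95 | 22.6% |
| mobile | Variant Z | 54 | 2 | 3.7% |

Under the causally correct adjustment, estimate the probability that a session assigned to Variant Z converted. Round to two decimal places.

0.37

Stratifying would compare variants among sessions the variants themselves sorted into device type groups — a form of selection on an intermediate. The unconditioned pooled rates give the total causal effect.
So P(outcome | do(Variant Z)) is just the pooled rate for Variant Z: 239/640 = 0.373.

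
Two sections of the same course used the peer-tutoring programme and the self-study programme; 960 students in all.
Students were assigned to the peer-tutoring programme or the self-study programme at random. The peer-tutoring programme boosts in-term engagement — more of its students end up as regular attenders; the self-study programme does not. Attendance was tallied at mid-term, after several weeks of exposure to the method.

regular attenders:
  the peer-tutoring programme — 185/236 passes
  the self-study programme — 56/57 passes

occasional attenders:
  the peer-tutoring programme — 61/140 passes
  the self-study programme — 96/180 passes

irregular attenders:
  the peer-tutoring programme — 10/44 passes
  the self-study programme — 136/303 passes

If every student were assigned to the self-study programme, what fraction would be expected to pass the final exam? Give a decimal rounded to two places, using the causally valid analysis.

0.53

the self-study programme is higher inside every mid-term attendance stratum but the peer-tutoring programme is higher in aggregate. Whether to stratify depends on how mid-term attendance relates to the teaching method.
Mid-term attendance lies on the pathway teaching method → mid-term attendance → outcome, so adjusting for it blocks the indirect effect. For the total causal effect of teaching method, use the unadjusted pooled rates.
So P(outcome | do(the self-study programme)) is just the pooled rate for the self-study programme: 288/540 = 0.533.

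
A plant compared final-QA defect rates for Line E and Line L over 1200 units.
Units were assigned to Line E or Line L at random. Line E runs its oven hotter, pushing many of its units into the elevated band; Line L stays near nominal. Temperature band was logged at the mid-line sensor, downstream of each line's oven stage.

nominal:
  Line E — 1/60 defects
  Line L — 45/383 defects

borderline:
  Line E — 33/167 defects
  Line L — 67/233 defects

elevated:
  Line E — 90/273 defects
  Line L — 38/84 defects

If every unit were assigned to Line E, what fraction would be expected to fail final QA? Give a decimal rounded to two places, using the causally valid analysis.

In-process temperature band here is a post-treatment variable shaped by the line; conditioning on it would introduce bias rather than remove it. The overall comparison is the causal one.
So P(outcome | do(Line E)) is just the pooled rate for Line E: 124/500 = 0.248.

0.25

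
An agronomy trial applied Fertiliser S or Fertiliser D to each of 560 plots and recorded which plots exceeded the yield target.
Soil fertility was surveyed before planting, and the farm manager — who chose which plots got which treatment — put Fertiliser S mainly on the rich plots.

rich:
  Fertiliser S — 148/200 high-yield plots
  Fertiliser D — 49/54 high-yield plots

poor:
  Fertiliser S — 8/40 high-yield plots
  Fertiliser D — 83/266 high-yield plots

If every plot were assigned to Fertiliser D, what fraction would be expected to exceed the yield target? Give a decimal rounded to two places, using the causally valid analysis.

0.58

Within every soil fertility level Fertiliser D has the higher rate, yet pooled Fertiliser S does — Simpson's reversal.
The imbalance in soil fertility arose from how plots were allocated, not from anything the fertiliser did; and soil fertility independently affects the outcome. The pooled gap is confounded — condition on soil fertility.
Standardising Fertiliser D to the population soil fertility mix: 0.454·49/54 + 0.546·83/266 = 0.582.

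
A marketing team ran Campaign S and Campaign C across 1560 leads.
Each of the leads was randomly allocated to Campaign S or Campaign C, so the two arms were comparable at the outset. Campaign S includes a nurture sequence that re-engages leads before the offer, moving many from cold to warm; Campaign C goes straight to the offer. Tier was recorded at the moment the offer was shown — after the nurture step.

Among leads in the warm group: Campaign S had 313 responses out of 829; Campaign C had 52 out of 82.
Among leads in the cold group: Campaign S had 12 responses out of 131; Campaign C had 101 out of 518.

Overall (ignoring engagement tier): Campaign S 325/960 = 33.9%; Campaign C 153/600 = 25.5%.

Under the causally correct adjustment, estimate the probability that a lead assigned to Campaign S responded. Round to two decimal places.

Within every engagement tier level Campaign C has the higher rate, yet pooled Campaign S does — Simpson's reversal.
Engagement tier is downstream of the campaign. One should not condition on a consequence of treatment, so the overall rates are the right comparison.
So P(outcome | do(Campaign S)) is just the pooled rate for Campaign S: 325/960 = 0.339.

0.34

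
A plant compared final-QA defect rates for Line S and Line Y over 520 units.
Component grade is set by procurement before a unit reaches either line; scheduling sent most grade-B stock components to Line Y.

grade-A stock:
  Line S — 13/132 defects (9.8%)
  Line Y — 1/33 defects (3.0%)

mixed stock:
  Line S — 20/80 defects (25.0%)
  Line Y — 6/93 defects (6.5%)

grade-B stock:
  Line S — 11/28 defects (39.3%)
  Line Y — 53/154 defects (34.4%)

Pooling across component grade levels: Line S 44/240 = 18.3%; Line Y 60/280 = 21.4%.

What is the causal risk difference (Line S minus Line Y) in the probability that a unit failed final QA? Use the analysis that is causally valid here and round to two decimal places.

The stratified and pooled comparisons disagree (Line Y wins within each component grade; Line S wins overall), so the answer turns on the causal role of component grade.
Nothing the line does changes component grade; the imbalance is an allocation artefact. With component grade also predicting the outcome, the pooled figure is confounded, and the within-stratum comparison is the causal one.
Adjusting over the population distribution of component grade: 0.317·(0.098−0.030) + 0.333·(0.250−0.065) + 0.350·(0.393−0.344) = +0.100.

+0.10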